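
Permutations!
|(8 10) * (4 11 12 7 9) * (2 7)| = |(2 7 9 4 11 12)(8 10)| = 6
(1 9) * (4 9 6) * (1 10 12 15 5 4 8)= (1 6 8)(4 9 10 12 15 5)= [0, 6, 2, 3, 9, 4, 8, 7, 1, 10, 12, 11, 15, 13, 14, 5]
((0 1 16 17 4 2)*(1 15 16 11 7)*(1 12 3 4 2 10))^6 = [15, 10, 0, 12, 3, 5, 6, 11, 8, 9, 4, 1, 7, 13, 14, 16, 17, 2] = (0 15 16 17 2)(1 10 4 3 12 7 11)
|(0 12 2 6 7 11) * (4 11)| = 7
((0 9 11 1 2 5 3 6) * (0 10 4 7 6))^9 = [11, 5, 3, 9, 7, 0, 10, 6, 8, 1, 4, 2] = (0 11 2 3 9 1 5)(4 7 6 10)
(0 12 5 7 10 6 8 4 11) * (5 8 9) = (0 12 8 4 11)(5 7 10 6 9) = [12, 1, 2, 3, 11, 7, 9, 10, 4, 5, 6, 0, 8]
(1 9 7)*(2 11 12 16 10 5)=(1 9 7)(2 11 12 16 10 5)=[0, 9, 11, 3, 4, 2, 6, 1, 8, 7, 5, 12, 16, 13, 14, 15, 10]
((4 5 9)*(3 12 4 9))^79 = [0, 1, 2, 5, 12, 4, 6, 7, 8, 9, 10, 11, 3] = (3 5 4 12)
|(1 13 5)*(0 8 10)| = |(0 8 10)(1 13 5)| = 3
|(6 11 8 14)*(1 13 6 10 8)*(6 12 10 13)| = |(1 6 11)(8 14 13 12 10)| = 15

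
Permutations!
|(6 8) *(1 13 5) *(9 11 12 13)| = |(1 9 11 12 13 5)(6 8)| = 6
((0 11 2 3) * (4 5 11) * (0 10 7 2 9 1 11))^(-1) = [5, 9, 7, 2, 0, 4, 6, 10, 8, 11, 3, 1] = (0 5 4)(1 9 11)(2 7 10 3)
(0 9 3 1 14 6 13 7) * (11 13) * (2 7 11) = (0 9 3 1 14 6 2 7)(11 13) = [9, 14, 7, 1, 4, 5, 2, 0, 8, 3, 10, 13, 12, 11, 6]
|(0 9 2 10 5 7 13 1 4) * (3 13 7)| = 9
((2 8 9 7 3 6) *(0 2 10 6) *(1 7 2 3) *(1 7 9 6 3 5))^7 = (0 10 8 9 5 3 6 2 1) = [10, 0, 1, 6, 4, 3, 2, 7, 9, 5, 8]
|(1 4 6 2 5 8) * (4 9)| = 7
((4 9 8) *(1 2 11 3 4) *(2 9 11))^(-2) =(1 9 8)(3 4 11) =[0, 9, 2, 4, 11, 5, 6, 7, 1, 8, 10, 3]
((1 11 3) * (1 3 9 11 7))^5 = (1 7)(9 11) = [0, 7, 2, 3, 4, 5, 6, 1, 8, 11, 10, 9]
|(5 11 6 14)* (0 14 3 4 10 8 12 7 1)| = 12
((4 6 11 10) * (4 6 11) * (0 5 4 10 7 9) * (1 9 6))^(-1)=(0 9 1 10 6 7 11 4 5)=[9, 10, 2, 3, 5, 0, 7, 11, 8, 1, 6, 4]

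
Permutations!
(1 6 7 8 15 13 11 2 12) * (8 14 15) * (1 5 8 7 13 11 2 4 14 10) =(1 6 13 2 12 5 8 7 10)(4 14 15 11) =[0, 6, 12, 3, 14, 8, 13, 10, 7, 9, 1, 4, 5, 2, 15, 11]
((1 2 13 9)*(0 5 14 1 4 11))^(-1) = (0 11 4 9 13 2 1 14 5) = [11, 14, 1, 3, 9, 0, 6, 7, 8, 13, 10, 4, 12, 2, 5]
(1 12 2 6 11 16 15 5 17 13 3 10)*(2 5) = (1 12 5 17 13 3 10)(2 6 11 16 15) = [0, 12, 6, 10, 4, 17, 11, 7, 8, 9, 1, 16, 5, 3, 14, 2, 15, 13]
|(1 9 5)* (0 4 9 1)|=4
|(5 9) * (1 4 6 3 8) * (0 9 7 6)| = 9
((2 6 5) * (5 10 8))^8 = (2 8 6 5 10) = [0, 1, 8, 3, 4, 10, 5, 7, 6, 9, 2]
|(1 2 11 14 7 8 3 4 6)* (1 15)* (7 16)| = 11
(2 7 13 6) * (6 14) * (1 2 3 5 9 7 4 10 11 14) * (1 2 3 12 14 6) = (1 3 5 9 7 13 2 4 10 11 6 12 14) = [0, 3, 4, 5, 10, 9, 12, 13, 8, 7, 11, 6, 14, 2, 1]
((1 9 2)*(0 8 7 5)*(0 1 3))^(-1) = (0 3 2 9 1 5 7 8) = [3, 5, 9, 2, 4, 7, 6, 8, 0, 1]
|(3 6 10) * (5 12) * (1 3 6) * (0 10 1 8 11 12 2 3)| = |(0 10 6 1)(2 3 8 11 12 5)| = 12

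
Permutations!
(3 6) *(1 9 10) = (1 9 10)(3 6) = [0, 9, 2, 6, 4, 5, 3, 7, 8, 10, 1]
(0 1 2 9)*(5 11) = (0 1 2 9)(5 11) = [1, 2, 9, 3, 4, 11, 6, 7, 8, 0, 10, 5]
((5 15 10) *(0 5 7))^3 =[10, 1, 2, 3, 4, 7, 6, 15, 8, 9, 5, 11, 12, 13, 14, 0] =(0 10 5 7 15)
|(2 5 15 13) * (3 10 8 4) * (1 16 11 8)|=|(1 16 11 8 4 3 10)(2 5 15 13)|=28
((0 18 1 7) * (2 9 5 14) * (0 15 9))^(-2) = [14, 0, 5, 3, 4, 15, 6, 18, 8, 7, 10, 11, 12, 13, 9, 1, 16, 17, 2] = (0 14 9 7 18 2 5 15 1)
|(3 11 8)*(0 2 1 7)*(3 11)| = |(0 2 1 7)(8 11)| = 4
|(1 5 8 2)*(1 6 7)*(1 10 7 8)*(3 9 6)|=|(1 5)(2 3 9 6 8)(7 10)|=10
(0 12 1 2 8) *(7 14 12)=(0 7 14 12 1 2 8)=[7, 2, 8, 3, 4, 5, 6, 14, 0, 9, 10, 11, 1, 13, 12]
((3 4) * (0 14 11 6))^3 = (0 6 11 14)(3 4) = [6, 1, 2, 4, 3, 5, 11, 7, 8, 9, 10, 14, 12, 13, 0]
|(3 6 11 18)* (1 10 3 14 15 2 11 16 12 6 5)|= 60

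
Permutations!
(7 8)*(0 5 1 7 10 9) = (0 5 1 7 8 10 9) = [5, 7, 2, 3, 4, 1, 6, 8, 10, 0, 9]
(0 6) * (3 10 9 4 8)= [6, 1, 2, 10, 8, 5, 0, 7, 3, 4, 9]= (0 6)(3 10 9 4 8)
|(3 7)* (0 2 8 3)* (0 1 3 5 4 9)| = |(0 2 8 5 4 9)(1 3 7)| = 6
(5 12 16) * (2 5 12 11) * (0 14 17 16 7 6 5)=(0 14 17 16 12 7 6 5 11 2)=[14, 1, 0, 3, 4, 11, 5, 6, 8, 9, 10, 2, 7, 13, 17, 15, 12, 16]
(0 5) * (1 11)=(0 5)(1 11)=[5, 11, 2, 3, 4, 0, 6, 7, 8, 9, 10, 1]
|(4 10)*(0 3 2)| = 6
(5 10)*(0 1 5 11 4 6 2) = (0 1 5 10 11 4 6 2) = [1, 5, 0, 3, 6, 10, 2, 7, 8, 9, 11, 4]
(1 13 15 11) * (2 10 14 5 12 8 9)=[0, 13, 10, 3, 4, 12, 6, 7, 9, 2, 14, 1, 8, 15, 5, 11]=(1 13 15 11)(2 10 14 5 12 8 9)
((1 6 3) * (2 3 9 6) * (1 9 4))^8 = (1 3 6)(2 9 4) = [0, 3, 9, 6, 2, 5, 1, 7, 8, 4]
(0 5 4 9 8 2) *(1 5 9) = (0 9 8 2)(1 5 4) = [9, 5, 0, 3, 1, 4, 6, 7, 2, 8]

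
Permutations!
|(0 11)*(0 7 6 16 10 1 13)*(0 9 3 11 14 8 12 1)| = 13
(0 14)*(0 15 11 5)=(0 14 15 11 5)=[14, 1, 2, 3, 4, 0, 6, 7, 8, 9, 10, 5, 12, 13, 15, 11]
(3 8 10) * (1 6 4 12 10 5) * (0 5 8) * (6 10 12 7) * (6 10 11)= (12)(0 5 1 11 6 4 7 10 3)= [5, 11, 2, 0, 7, 1, 4, 10, 8, 9, 3, 6, 12]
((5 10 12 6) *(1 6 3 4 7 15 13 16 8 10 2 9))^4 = [0, 9, 5, 13, 16, 6, 1, 8, 4, 2, 7, 11, 15, 12, 14, 10, 3] = (1 9 2 5 6)(3 13 12 15 10 7 8 4 16)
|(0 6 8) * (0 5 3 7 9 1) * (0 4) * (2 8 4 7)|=|(0 6 4)(1 7 9)(2 8 5 3)|=12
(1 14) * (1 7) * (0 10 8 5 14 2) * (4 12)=(0 10 8 5 14 7 1 2)(4 12)=[10, 2, 0, 3, 12, 14, 6, 1, 5, 9, 8, 11, 4, 13, 7]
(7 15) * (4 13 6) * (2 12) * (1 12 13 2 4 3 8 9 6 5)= (1 12 4 2 13 5)(3 8 9 6)(7 15)= [0, 12, 13, 8, 2, 1, 3, 15, 9, 6, 10, 11, 4, 5, 14, 7]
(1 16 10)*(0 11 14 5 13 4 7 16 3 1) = (0 11 14 5 13 4 7 16 10)(1 3) = [11, 3, 2, 1, 7, 13, 6, 16, 8, 9, 0, 14, 12, 4, 5, 15, 10]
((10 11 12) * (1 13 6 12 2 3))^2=(1 6 10 2)(3 13 12 11)=[0, 6, 1, 13, 4, 5, 10, 7, 8, 9, 2, 3, 11, 12]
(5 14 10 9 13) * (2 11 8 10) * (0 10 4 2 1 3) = [10, 3, 11, 0, 2, 14, 6, 7, 4, 13, 9, 8, 12, 5, 1] = (0 10 9 13 5 14 1 3)(2 11 8 4)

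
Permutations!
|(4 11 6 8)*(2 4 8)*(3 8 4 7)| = |(2 7 3 8 4 11 6)| = 7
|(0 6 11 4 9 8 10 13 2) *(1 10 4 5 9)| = 11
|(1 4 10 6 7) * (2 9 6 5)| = |(1 4 10 5 2 9 6 7)| = 8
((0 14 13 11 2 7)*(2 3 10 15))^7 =(0 2 10 11 14 7 15 3 13) =[2, 1, 10, 13, 4, 5, 6, 15, 8, 9, 11, 14, 12, 0, 7, 3]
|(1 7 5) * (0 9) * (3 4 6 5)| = |(0 9)(1 7 3 4 6 5)| = 6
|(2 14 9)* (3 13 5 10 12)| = |(2 14 9)(3 13 5 10 12)| = 15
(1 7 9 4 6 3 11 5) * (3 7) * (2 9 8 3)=(1 2 9 4 6 7 8 3 11 5)=[0, 2, 9, 11, 6, 1, 7, 8, 3, 4, 10, 5]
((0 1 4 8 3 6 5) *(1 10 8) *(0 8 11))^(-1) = (0 11 10)(1 4)(3 8 5 6) = [11, 4, 2, 8, 1, 6, 3, 7, 5, 9, 0, 10]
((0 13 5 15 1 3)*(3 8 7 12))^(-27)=(15)=[0, 1, 2, 3, 4, 5, 6, 7, 8, 9, 10, 11, 12, 13, 14, 15]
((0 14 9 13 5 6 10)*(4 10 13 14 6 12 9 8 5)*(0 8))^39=[14, 1, 2, 3, 13, 8, 0, 7, 10, 12, 4, 11, 5, 6, 9]=(0 14 9 12 5 8 10 4 13 6)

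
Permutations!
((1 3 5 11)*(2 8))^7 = (1 11 5 3)(2 8) = [0, 11, 8, 1, 4, 3, 6, 7, 2, 9, 10, 5]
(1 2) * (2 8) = [0, 8, 1, 3, 4, 5, 6, 7, 2] = (1 8 2)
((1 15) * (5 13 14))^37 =[0, 15, 2, 3, 4, 13, 6, 7, 8, 9, 10, 11, 12, 14, 5, 1] =(1 15)(5 13 14)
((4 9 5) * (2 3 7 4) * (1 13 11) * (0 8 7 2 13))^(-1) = [1, 11, 3, 2, 7, 9, 6, 8, 0, 4, 10, 13, 12, 5] = (0 1 11 13 5 9 4 7 8)(2 3)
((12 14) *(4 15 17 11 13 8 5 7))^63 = (4 7 5 8 13 11 17 15)(12 14) = [0, 1, 2, 3, 7, 8, 6, 5, 13, 9, 10, 17, 14, 11, 12, 4, 16, 15]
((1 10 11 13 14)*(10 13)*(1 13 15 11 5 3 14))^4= [0, 5, 2, 15, 4, 1, 6, 7, 8, 9, 13, 14, 12, 10, 11, 3]= (1 5)(3 15)(10 13)(11 14)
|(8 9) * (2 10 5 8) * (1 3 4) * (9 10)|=|(1 3 4)(2 9)(5 8 10)|=6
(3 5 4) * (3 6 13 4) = (3 5)(4 6 13) = [0, 1, 2, 5, 6, 3, 13, 7, 8, 9, 10, 11, 12, 4]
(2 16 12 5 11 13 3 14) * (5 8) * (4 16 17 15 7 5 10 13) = (2 17 15 7 5 11 4 16 12 8 10 13 3 14) = [0, 1, 17, 14, 16, 11, 6, 5, 10, 9, 13, 4, 8, 3, 2, 7, 12, 15]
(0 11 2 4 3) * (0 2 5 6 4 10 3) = (0 11 5 6 4)(2 10 3) = [11, 1, 10, 2, 0, 6, 4, 7, 8, 9, 3, 5]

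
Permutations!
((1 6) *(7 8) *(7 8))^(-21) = (8)(1 6) = [0, 6, 2, 3, 4, 5, 1, 7, 8]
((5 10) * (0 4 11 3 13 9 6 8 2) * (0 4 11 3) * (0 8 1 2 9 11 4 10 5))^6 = (0 9 4 6 3 1 13 2 11 10 8) = [9, 13, 11, 1, 6, 5, 3, 7, 0, 4, 8, 10, 12, 2]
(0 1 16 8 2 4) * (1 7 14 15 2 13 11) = [7, 16, 4, 3, 0, 5, 6, 14, 13, 9, 10, 1, 12, 11, 15, 2, 8] = (0 7 14 15 2 4)(1 16 8 13 11)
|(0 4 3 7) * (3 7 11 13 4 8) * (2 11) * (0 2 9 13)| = 9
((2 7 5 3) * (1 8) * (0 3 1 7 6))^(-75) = [3, 8, 6, 2, 4, 1, 0, 5, 7] = (0 3 2 6)(1 8 7 5)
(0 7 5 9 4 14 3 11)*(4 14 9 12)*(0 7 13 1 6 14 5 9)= [13, 6, 2, 11, 0, 12, 14, 9, 8, 5, 10, 7, 4, 1, 3]= (0 13 1 6 14 3 11 7 9 5 12 4)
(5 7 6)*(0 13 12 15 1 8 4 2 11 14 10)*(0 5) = (0 13 12 15 1 8 4 2 11 14 10 5 7 6) = [13, 8, 11, 3, 2, 7, 0, 6, 4, 9, 5, 14, 15, 12, 10, 1]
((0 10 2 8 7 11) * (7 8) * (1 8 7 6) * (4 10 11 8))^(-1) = (0 11)(1 6 2 10 4)(7 8) = [11, 6, 10, 3, 1, 5, 2, 8, 7, 9, 4, 0]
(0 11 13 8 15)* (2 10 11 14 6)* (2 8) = (0 14 6 8 15)(2 10 11 13) = [14, 1, 10, 3, 4, 5, 8, 7, 15, 9, 11, 13, 12, 2, 6, 0]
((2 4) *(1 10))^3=[0, 10, 4, 3, 2, 5, 6, 7, 8, 9, 1]=(1 10)(2 4)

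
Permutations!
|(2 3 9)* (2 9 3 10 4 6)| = 4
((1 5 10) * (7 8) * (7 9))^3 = (10) = [0, 1, 2, 3, 4, 5, 6, 7, 8, 9, 10]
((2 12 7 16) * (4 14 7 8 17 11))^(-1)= (2 16 7 14 4 11 17 8 12)= [0, 1, 16, 3, 11, 5, 6, 14, 12, 9, 10, 17, 2, 13, 4, 15, 7, 8]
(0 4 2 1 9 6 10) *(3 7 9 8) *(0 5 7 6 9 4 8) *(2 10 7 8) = (0 2 1)(3 6 7 4 10 5 8) = [2, 0, 1, 6, 10, 8, 7, 4, 3, 9, 5]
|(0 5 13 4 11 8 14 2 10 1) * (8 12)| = 11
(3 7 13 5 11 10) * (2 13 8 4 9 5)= (2 13)(3 7 8 4 9 5 11 10)= [0, 1, 13, 7, 9, 11, 6, 8, 4, 5, 3, 10, 12, 2]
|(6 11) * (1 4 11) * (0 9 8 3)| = 4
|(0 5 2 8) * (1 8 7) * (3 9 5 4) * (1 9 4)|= 12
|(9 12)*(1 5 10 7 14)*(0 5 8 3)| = |(0 5 10 7 14 1 8 3)(9 12)| = 8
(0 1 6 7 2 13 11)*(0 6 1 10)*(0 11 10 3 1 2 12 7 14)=(0 3 1 2 13 10 11 6 14)(7 12)=[3, 2, 13, 1, 4, 5, 14, 12, 8, 9, 11, 6, 7, 10, 0]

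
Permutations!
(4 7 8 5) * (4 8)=[0, 1, 2, 3, 7, 8, 6, 4, 5]=(4 7)(5 8)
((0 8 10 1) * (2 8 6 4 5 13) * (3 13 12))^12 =[6, 0, 8, 13, 5, 12, 4, 7, 10, 9, 1, 11, 3, 2] =(0 6 4 5 12 3 13 2 8 10 1)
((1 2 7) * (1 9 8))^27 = (1 7 8 2 9) = [0, 7, 9, 3, 4, 5, 6, 8, 2, 1]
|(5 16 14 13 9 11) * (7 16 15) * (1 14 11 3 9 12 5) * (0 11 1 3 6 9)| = 24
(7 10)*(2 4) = (2 4)(7 10) = [0, 1, 4, 3, 2, 5, 6, 10, 8, 9, 7]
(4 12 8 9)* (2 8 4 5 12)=(2 8 9 5 12 4)=[0, 1, 8, 3, 2, 12, 6, 7, 9, 5, 10, 11, 4]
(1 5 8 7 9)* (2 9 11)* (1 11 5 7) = (1 7 5 8)(2 9 11) = [0, 7, 9, 3, 4, 8, 6, 5, 1, 11, 10, 2]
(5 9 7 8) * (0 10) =(0 10)(5 9 7 8) =[10, 1, 2, 3, 4, 9, 6, 8, 5, 7, 0]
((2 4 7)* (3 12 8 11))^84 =(12) =[0, 1, 2, 3, 4, 5, 6, 7, 8, 9, 10, 11, 12]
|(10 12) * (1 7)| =|(1 7)(10 12)| =2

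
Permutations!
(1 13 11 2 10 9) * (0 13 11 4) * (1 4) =(0 13 1 11 2 10 9 4) =[13, 11, 10, 3, 0, 5, 6, 7, 8, 4, 9, 2, 12, 1]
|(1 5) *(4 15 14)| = 6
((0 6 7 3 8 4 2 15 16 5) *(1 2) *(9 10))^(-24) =(0 16 2 4 3 6 5 15 1 8 7) =[16, 8, 4, 6, 3, 15, 5, 0, 7, 9, 10, 11, 12, 13, 14, 1, 2]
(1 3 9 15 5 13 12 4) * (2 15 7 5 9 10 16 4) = [0, 3, 15, 10, 1, 13, 6, 5, 8, 7, 16, 11, 2, 12, 14, 9, 4] = (1 3 10 16 4)(2 15 9 7 5 13 12)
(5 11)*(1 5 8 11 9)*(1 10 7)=[0, 5, 2, 3, 4, 9, 6, 1, 11, 10, 7, 8]=(1 5 9 10 7)(8 11)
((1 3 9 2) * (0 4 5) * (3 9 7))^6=(9)=[0, 1, 2, 3, 4, 5, 6, 7, 8, 9]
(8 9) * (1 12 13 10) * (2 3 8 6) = (1 12 13 10)(2 3 8 9 6) = [0, 12, 3, 8, 4, 5, 2, 7, 9, 6, 1, 11, 13, 10]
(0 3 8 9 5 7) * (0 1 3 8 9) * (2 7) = (0 8)(1 3 9 5 2 7) = [8, 3, 7, 9, 4, 2, 6, 1, 0, 5]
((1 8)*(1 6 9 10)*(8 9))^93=(10)(6 8)=[0, 1, 2, 3, 4, 5, 8, 7, 6, 9, 10]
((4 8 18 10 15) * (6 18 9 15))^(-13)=[0, 1, 2, 3, 15, 5, 10, 7, 4, 8, 18, 11, 12, 13, 14, 9, 16, 17, 6]=(4 15 9 8)(6 10 18)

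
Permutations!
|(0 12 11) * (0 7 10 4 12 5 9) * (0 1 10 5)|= |(1 10 4 12 11 7 5 9)|= 8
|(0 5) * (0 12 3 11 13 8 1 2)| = 9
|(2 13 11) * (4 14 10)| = |(2 13 11)(4 14 10)| = 3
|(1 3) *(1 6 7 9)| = 5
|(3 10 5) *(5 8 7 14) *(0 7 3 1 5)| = 6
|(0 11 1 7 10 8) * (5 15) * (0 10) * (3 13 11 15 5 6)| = 8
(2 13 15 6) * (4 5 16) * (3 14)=(2 13 15 6)(3 14)(4 5 16)=[0, 1, 13, 14, 5, 16, 2, 7, 8, 9, 10, 11, 12, 15, 3, 6, 4]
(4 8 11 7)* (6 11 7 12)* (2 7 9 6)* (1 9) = (1 9 6 11 12 2 7 4 8) = [0, 9, 7, 3, 8, 5, 11, 4, 1, 6, 10, 12, 2]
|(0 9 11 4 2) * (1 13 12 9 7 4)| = |(0 7 4 2)(1 13 12 9 11)| = 20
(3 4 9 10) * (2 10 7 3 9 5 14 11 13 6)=(2 10 9 7 3 4 5 14 11 13 6)=[0, 1, 10, 4, 5, 14, 2, 3, 8, 7, 9, 13, 12, 6, 11]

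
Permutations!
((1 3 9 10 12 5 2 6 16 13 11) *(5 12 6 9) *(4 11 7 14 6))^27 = (1 2 4 3 9 11 5 10)(6 13 14 16 7) = [0, 2, 4, 9, 3, 10, 13, 6, 8, 11, 1, 5, 12, 14, 16, 15, 7]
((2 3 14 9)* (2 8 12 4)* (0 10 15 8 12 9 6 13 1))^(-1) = (0 1 13 6 14 3 2 4 12 9 8 15 10) = [1, 13, 4, 2, 12, 5, 14, 7, 15, 8, 0, 11, 9, 6, 3, 10]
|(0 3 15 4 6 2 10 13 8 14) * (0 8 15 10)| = |(0 3 10 13 15 4 6 2)(8 14)| = 8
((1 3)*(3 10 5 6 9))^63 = (1 6)(3 5)(9 10) = [0, 6, 2, 5, 4, 3, 1, 7, 8, 10, 9]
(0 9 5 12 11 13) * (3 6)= (0 9 5 12 11 13)(3 6)= [9, 1, 2, 6, 4, 12, 3, 7, 8, 5, 10, 13, 11, 0]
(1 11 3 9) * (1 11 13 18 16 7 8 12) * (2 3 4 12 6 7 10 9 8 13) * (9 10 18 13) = (1 2 3 8 6 7 9 11 4 12)(16 18) = [0, 2, 3, 8, 12, 5, 7, 9, 6, 11, 10, 4, 1, 13, 14, 15, 18, 17, 16]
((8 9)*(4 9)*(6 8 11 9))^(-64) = (11)(4 8 6) = [0, 1, 2, 3, 8, 5, 4, 7, 6, 9, 10, 11]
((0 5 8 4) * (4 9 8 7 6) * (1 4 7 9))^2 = (0 9 1)(4 5 8) = [9, 0, 2, 3, 5, 8, 6, 7, 4, 1]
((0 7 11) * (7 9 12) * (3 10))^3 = [7, 1, 2, 10, 4, 5, 6, 9, 8, 11, 3, 12, 0] = (0 7 9 11 12)(3 10)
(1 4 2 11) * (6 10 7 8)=(1 4 2 11)(6 10 7 8)=[0, 4, 11, 3, 2, 5, 10, 8, 6, 9, 7, 1]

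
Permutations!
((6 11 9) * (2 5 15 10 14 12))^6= (15)= [0, 1, 2, 3, 4, 5, 6, 7, 8, 9, 10, 11, 12, 13, 14, 15]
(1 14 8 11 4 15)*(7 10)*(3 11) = (1 14 8 3 11 4 15)(7 10) = [0, 14, 2, 11, 15, 5, 6, 10, 3, 9, 7, 4, 12, 13, 8, 1]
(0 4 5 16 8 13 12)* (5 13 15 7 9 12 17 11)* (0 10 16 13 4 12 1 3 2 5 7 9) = (0 12 10 16 8 15 9 1 3 2 5 13 17 11 7) = [12, 3, 5, 2, 4, 13, 6, 0, 15, 1, 16, 7, 10, 17, 14, 9, 8, 11]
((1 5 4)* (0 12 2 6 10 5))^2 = (0 2 10 4)(1 12 6 5) = [2, 12, 10, 3, 0, 1, 5, 7, 8, 9, 4, 11, 6]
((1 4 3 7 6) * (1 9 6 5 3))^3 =(1 4)(6 9) =[0, 4, 2, 3, 1, 5, 9, 7, 8, 6]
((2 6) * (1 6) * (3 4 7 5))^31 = (1 6 2)(3 5 7 4) = [0, 6, 1, 5, 3, 7, 2, 4]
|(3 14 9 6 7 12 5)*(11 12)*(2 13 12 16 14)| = 30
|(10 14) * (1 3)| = 2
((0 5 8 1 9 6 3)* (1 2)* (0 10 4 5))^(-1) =(1 2 8 5 4 10 3 6 9) =[0, 2, 8, 6, 10, 4, 9, 7, 5, 1, 3]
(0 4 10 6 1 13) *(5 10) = [4, 13, 2, 3, 5, 10, 1, 7, 8, 9, 6, 11, 12, 0] = (0 4 5 10 6 1 13)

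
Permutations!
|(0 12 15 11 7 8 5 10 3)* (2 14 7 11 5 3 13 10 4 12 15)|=|(0 15 5 4 12 2 14 7 8 3)(10 13)|=10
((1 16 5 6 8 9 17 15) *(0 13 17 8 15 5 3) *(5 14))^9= (0 3 16 1 15 6 5 14 17 13)(8 9)= [3, 15, 2, 16, 4, 14, 5, 7, 9, 8, 10, 11, 12, 0, 17, 6, 1, 13]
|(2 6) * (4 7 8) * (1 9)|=6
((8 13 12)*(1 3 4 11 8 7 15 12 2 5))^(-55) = [0, 3, 5, 4, 11, 1, 6, 12, 13, 9, 10, 8, 15, 2, 14, 7] = (1 3 4 11 8 13 2 5)(7 12 15)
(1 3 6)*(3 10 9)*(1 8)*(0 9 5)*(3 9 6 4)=(0 6 8 1 10 5)(3 4)=[6, 10, 2, 4, 3, 0, 8, 7, 1, 9, 5]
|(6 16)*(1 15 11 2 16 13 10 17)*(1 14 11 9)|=|(1 15 9)(2 16 6 13 10 17 14 11)|=24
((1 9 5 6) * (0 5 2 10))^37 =(0 6 9 10 5 1 2) =[6, 2, 0, 3, 4, 1, 9, 7, 8, 10, 5]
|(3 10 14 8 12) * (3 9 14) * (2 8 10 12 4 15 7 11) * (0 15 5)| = 40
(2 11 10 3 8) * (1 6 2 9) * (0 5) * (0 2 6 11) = [5, 11, 0, 8, 4, 2, 6, 7, 9, 1, 3, 10] = (0 5 2)(1 11 10 3 8 9)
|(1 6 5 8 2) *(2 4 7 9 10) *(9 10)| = |(1 6 5 8 4 7 10 2)| = 8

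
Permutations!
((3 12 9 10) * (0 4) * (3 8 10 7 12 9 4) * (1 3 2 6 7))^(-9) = (0 7)(2 12)(4 6)(8 10) = [7, 1, 12, 3, 6, 5, 4, 0, 10, 9, 8, 11, 2]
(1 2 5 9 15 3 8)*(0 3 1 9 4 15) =(0 3 8 9)(1 2 5 4 15) =[3, 2, 5, 8, 15, 4, 6, 7, 9, 0, 10, 11, 12, 13, 14, 1]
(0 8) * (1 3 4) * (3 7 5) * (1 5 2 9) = (0 8)(1 7 2 9)(3 4 5) = [8, 7, 9, 4, 5, 3, 6, 2, 0, 1]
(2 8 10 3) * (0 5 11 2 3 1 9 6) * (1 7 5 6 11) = (0 6)(1 9 11 2 8 10 7 5) = [6, 9, 8, 3, 4, 1, 0, 5, 10, 11, 7, 2]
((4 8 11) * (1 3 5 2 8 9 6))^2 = [0, 5, 11, 2, 6, 8, 3, 7, 4, 1, 10, 9] = (1 5 8 4 6 3 2 11 9)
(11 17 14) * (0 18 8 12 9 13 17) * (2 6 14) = (0 18 8 12 9 13 17 2 6 14 11) = [18, 1, 6, 3, 4, 5, 14, 7, 12, 13, 10, 0, 9, 17, 11, 15, 16, 2, 8]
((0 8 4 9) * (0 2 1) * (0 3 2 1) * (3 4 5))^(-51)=(9)(0 2 3 5 8)=[2, 1, 3, 5, 4, 8, 6, 7, 0, 9]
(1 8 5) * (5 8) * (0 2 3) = (8)(0 2 3)(1 5) = [2, 5, 3, 0, 4, 1, 6, 7, 8]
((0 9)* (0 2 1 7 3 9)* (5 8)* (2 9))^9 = (9)(1 7 3 2)(5 8) = [0, 7, 1, 2, 4, 8, 6, 3, 5, 9]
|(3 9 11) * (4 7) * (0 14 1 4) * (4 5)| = 6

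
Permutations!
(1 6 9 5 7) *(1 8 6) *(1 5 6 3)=(1 5 7 8 3)(6 9)=[0, 5, 2, 1, 4, 7, 9, 8, 3, 6]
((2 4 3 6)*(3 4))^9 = [0, 1, 2, 3, 4, 5, 6] = (6)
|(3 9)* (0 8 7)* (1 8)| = 4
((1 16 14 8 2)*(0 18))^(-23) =(0 18)(1 14 2 16 8) =[18, 14, 16, 3, 4, 5, 6, 7, 1, 9, 10, 11, 12, 13, 2, 15, 8, 17, 0]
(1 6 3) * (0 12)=(0 12)(1 6 3)=[12, 6, 2, 1, 4, 5, 3, 7, 8, 9, 10, 11, 0]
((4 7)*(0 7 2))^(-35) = (0 7 4 2) = [7, 1, 0, 3, 2, 5, 6, 4]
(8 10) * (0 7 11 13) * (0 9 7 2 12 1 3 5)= (0 2 12 1 3 5)(7 11 13 9)(8 10)= [2, 3, 12, 5, 4, 0, 6, 11, 10, 7, 8, 13, 1, 9]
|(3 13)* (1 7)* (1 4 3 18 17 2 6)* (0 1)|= 10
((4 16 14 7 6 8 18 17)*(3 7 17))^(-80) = (18) = [0, 1, 2, 3, 4, 5, 6, 7, 8, 9, 10, 11, 12, 13, 14, 15, 16, 17, 18]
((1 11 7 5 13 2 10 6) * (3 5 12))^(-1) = (1 6 10 2 13 5 3 12 7 11) = [0, 6, 13, 12, 4, 3, 10, 11, 8, 9, 2, 1, 7, 5]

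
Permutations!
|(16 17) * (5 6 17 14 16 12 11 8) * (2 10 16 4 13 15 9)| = |(2 10 16 14 4 13 15 9)(5 6 17 12 11 8)| = 24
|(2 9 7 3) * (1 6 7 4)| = |(1 6 7 3 2 9 4)| = 7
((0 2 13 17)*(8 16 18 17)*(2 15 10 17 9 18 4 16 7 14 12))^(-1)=[17, 1, 12, 3, 16, 5, 6, 8, 13, 18, 15, 11, 14, 2, 7, 0, 4, 10, 9]=(0 17 10 15)(2 12 14 7 8 13)(4 16)(9 18)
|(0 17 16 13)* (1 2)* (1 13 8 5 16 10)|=6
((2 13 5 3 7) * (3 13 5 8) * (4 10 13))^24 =(13) =[0, 1, 2, 3, 4, 5, 6, 7, 8, 9, 10, 11, 12, 13]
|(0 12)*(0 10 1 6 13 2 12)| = |(1 6 13 2 12 10)| = 6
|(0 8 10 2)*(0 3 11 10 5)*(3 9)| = 15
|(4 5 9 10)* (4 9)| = |(4 5)(9 10)| = 2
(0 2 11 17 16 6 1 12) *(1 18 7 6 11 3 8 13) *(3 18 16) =(0 2 18 7 6 16 11 17 3 8 13 1 12) =[2, 12, 18, 8, 4, 5, 16, 6, 13, 9, 10, 17, 0, 1, 14, 15, 11, 3, 7]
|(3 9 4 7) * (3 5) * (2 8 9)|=7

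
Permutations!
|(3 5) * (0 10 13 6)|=|(0 10 13 6)(3 5)|=4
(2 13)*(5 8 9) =[0, 1, 13, 3, 4, 8, 6, 7, 9, 5, 10, 11, 12, 2] =(2 13)(5 8 9)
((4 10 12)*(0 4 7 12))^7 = (0 4 10)(7 12) = [4, 1, 2, 3, 10, 5, 6, 12, 8, 9, 0, 11, 7]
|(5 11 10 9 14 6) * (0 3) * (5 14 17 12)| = |(0 3)(5 11 10 9 17 12)(6 14)| = 6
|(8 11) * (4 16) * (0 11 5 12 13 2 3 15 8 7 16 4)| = 28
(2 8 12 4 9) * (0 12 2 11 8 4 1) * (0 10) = (0 12 1 10)(2 4 9 11 8) = [12, 10, 4, 3, 9, 5, 6, 7, 2, 11, 0, 8, 1]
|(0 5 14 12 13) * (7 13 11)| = 7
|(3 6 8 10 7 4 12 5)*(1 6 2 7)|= |(1 6 8 10)(2 7 4 12 5 3)|= 12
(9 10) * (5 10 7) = (5 10 9 7) = [0, 1, 2, 3, 4, 10, 6, 5, 8, 7, 9]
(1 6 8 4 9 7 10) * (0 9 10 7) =(0 9)(1 6 8 4 10) =[9, 6, 2, 3, 10, 5, 8, 7, 4, 0, 1]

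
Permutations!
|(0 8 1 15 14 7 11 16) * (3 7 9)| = 10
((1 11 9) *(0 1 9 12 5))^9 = (0 5 12 11 1) = [5, 0, 2, 3, 4, 12, 6, 7, 8, 9, 10, 1, 11]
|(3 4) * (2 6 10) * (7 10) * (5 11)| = 4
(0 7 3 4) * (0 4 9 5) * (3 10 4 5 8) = [7, 1, 2, 9, 5, 0, 6, 10, 3, 8, 4] = (0 7 10 4 5)(3 9 8)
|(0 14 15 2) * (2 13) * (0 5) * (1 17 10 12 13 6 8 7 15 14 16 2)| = |(0 16 2 5)(1 17 10 12 13)(6 8 7 15)| = 20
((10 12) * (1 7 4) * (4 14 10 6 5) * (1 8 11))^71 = (1 7 14 10 12 6 5 4 8 11) = [0, 7, 2, 3, 8, 4, 5, 14, 11, 9, 12, 1, 6, 13, 10]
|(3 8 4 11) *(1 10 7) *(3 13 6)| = |(1 10 7)(3 8 4 11 13 6)| = 6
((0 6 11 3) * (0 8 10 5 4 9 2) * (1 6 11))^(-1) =[2, 6, 9, 11, 5, 10, 1, 7, 3, 4, 8, 0] =(0 2 9 4 5 10 8 3 11)(1 6)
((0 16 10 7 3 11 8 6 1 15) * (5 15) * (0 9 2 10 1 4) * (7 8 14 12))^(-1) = (0 4 6 8 10 2 9 15 5 1 16)(3 7 12 14 11) = [4, 16, 9, 7, 6, 1, 8, 12, 10, 15, 2, 3, 14, 13, 11, 5, 0]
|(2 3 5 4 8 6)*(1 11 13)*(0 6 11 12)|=|(0 6 2 3 5 4 8 11 13 1 12)|=11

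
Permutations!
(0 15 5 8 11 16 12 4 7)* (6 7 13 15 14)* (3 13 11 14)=(0 3 13 15 5 8 14 6 7)(4 11 16 12)=[3, 1, 2, 13, 11, 8, 7, 0, 14, 9, 10, 16, 4, 15, 6, 5, 12]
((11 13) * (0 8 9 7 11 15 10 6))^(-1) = (0 6 10 15 13 11 7 9 8) = [6, 1, 2, 3, 4, 5, 10, 9, 0, 8, 15, 7, 12, 11, 14, 13]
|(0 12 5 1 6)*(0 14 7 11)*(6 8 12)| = |(0 6 14 7 11)(1 8 12 5)| = 20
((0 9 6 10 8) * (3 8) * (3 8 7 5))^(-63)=(0 6 8 9 10)=[6, 1, 2, 3, 4, 5, 8, 7, 9, 10, 0]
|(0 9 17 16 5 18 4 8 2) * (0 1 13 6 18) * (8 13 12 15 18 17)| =|(0 9 8 2 1 12 15 18 4 13 6 17 16 5)| =14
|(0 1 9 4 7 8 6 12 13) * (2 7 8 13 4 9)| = 20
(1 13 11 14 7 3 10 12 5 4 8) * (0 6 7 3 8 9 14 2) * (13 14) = (0 6 7 8 1 14 3 10 12 5 4 9 13 11 2) = [6, 14, 0, 10, 9, 4, 7, 8, 1, 13, 12, 2, 5, 11, 3]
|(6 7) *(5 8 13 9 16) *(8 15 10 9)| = 10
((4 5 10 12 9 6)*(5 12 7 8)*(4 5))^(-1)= (4 8 7 10 5 6 9 12)= [0, 1, 2, 3, 8, 6, 9, 10, 7, 12, 5, 11, 4]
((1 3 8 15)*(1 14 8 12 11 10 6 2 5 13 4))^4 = (1 10 13 12 2)(3 6 4 11 5)(8 15 14) = [0, 10, 1, 6, 11, 3, 4, 7, 15, 9, 13, 5, 2, 12, 8, 14]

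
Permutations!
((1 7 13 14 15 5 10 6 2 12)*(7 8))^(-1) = (1 12 2 6 10 5 15 14 13 7 8) = [0, 12, 6, 3, 4, 15, 10, 8, 1, 9, 5, 11, 2, 7, 13, 14]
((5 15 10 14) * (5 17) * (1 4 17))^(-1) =(1 14 10 15 5 17 4) =[0, 14, 2, 3, 1, 17, 6, 7, 8, 9, 15, 11, 12, 13, 10, 5, 16, 4]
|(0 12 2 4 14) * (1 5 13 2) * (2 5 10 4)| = |(0 12 1 10 4 14)(5 13)| = 6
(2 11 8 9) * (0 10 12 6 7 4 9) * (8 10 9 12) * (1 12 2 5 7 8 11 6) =(0 9 5 7 4 2 6 8)(1 12)(10 11) =[9, 12, 6, 3, 2, 7, 8, 4, 0, 5, 11, 10, 1]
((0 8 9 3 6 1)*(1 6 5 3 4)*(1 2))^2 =(0 9 2)(1 8 4) =[9, 8, 0, 3, 1, 5, 6, 7, 4, 2]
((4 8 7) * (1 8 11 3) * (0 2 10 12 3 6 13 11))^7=(0 7 1 12 2 4 8 3 10)(6 13 11)=[7, 12, 4, 10, 8, 5, 13, 1, 3, 9, 0, 6, 2, 11]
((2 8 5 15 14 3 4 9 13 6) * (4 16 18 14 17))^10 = (2 8 5 15 17 4 9 13 6)(3 18)(14 16) = [0, 1, 8, 18, 9, 15, 2, 7, 5, 13, 10, 11, 12, 6, 16, 17, 14, 4, 3]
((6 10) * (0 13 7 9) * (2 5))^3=(0 9 7 13)(2 5)(6 10)=[9, 1, 5, 3, 4, 2, 10, 13, 8, 7, 6, 11, 12, 0]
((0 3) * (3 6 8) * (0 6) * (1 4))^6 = [0, 1, 2, 3, 4, 5, 6, 7, 8] = (8)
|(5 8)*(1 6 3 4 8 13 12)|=|(1 6 3 4 8 5 13 12)|=8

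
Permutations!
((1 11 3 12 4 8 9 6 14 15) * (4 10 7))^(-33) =(1 12 4 6)(3 7 9 15)(8 14 11 10) =[0, 12, 2, 7, 6, 5, 1, 9, 14, 15, 8, 10, 4, 13, 11, 3]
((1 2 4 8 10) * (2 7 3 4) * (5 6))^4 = (1 8 3)(4 7 10) = [0, 8, 2, 1, 7, 5, 6, 10, 3, 9, 4]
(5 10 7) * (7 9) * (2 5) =(2 5 10 9 7) =[0, 1, 5, 3, 4, 10, 6, 2, 8, 7, 9]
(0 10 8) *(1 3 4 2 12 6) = [10, 3, 12, 4, 2, 5, 1, 7, 0, 9, 8, 11, 6] = (0 10 8)(1 3 4 2 12 6)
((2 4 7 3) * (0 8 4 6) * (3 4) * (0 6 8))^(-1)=[0, 1, 3, 8, 7, 5, 6, 4, 2]=(2 3 8)(4 7)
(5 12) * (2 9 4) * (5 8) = (2 9 4)(5 12 8) = [0, 1, 9, 3, 2, 12, 6, 7, 5, 4, 10, 11, 8]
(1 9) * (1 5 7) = (1 9 5 7) = [0, 9, 2, 3, 4, 7, 6, 1, 8, 5]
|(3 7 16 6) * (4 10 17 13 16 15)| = 9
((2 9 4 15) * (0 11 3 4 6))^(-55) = [11, 1, 9, 4, 15, 5, 0, 7, 8, 6, 10, 3, 12, 13, 14, 2] = (0 11 3 4 15 2 9 6)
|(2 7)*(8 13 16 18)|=4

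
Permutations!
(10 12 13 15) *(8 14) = (8 14)(10 12 13 15) = [0, 1, 2, 3, 4, 5, 6, 7, 14, 9, 12, 11, 13, 15, 8, 10]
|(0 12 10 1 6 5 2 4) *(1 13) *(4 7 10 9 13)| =11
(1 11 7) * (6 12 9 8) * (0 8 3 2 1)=(0 8 6 12 9 3 2 1 11 7)=[8, 11, 1, 2, 4, 5, 12, 0, 6, 3, 10, 7, 9]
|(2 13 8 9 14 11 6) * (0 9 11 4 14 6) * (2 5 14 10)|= |(0 9 6 5 14 4 10 2 13 8 11)|= 11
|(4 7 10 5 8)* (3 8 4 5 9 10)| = |(3 8 5 4 7)(9 10)| = 10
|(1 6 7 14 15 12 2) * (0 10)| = |(0 10)(1 6 7 14 15 12 2)| = 14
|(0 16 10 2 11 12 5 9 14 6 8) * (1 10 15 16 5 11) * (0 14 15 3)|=|(0 5 9 15 16 3)(1 10 2)(6 8 14)(11 12)|=6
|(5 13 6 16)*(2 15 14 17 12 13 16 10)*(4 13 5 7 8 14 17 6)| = |(2 15 17 12 5 16 7 8 14 6 10)(4 13)| = 22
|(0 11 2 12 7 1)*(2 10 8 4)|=9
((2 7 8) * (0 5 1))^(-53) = (0 5 1)(2 7 8) = [5, 0, 7, 3, 4, 1, 6, 8, 2]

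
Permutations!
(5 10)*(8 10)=[0, 1, 2, 3, 4, 8, 6, 7, 10, 9, 5]=(5 8 10)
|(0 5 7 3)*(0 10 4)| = 6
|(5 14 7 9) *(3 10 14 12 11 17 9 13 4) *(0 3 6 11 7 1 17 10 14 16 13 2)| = 30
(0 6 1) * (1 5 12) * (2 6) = (0 2 6 5 12 1) = [2, 0, 6, 3, 4, 12, 5, 7, 8, 9, 10, 11, 1]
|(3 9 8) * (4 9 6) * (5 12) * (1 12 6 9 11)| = 6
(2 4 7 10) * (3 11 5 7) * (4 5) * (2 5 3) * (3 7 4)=(2 7 10 5 4)(3 11)=[0, 1, 7, 11, 2, 4, 6, 10, 8, 9, 5, 3]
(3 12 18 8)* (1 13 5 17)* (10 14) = (1 13 5 17)(3 12 18 8)(10 14) = [0, 13, 2, 12, 4, 17, 6, 7, 3, 9, 14, 11, 18, 5, 10, 15, 16, 1, 8]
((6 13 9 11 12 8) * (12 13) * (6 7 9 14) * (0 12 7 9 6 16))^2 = (0 8 11 14)(9 13 16 12) = [8, 1, 2, 3, 4, 5, 6, 7, 11, 13, 10, 14, 9, 16, 0, 15, 12]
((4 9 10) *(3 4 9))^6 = (10) = [0, 1, 2, 3, 4, 5, 6, 7, 8, 9, 10]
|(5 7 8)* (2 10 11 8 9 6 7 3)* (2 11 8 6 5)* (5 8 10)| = 8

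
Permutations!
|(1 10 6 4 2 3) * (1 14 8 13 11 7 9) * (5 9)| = 13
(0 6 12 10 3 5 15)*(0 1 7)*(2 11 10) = (0 6 12 2 11 10 3 5 15 1 7) = [6, 7, 11, 5, 4, 15, 12, 0, 8, 9, 3, 10, 2, 13, 14, 1]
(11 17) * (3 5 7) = (3 5 7)(11 17) = [0, 1, 2, 5, 4, 7, 6, 3, 8, 9, 10, 17, 12, 13, 14, 15, 16, 11]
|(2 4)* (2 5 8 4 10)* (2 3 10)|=|(3 10)(4 5 8)|=6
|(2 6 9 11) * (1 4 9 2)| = |(1 4 9 11)(2 6)| = 4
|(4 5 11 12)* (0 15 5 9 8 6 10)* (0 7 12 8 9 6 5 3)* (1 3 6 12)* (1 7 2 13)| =24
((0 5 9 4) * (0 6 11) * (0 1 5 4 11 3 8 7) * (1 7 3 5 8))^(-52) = (0 9 4 11 6 7 5)(1 3 8) = [9, 3, 2, 8, 11, 0, 7, 5, 1, 4, 10, 6]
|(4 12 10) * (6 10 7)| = 5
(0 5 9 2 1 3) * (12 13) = (0 5 9 2 1 3)(12 13) = [5, 3, 1, 0, 4, 9, 6, 7, 8, 2, 10, 11, 13, 12]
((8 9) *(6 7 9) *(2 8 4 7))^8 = (2 6 8)(4 9 7) = [0, 1, 6, 3, 9, 5, 8, 4, 2, 7]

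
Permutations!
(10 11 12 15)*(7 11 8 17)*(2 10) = [0, 1, 10, 3, 4, 5, 6, 11, 17, 9, 8, 12, 15, 13, 14, 2, 16, 7] = (2 10 8 17 7 11 12 15)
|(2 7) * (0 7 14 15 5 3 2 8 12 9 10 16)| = |(0 7 8 12 9 10 16)(2 14 15 5 3)| = 35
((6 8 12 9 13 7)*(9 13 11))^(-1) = (6 7 13 12 8)(9 11) = [0, 1, 2, 3, 4, 5, 7, 13, 6, 11, 10, 9, 8, 12]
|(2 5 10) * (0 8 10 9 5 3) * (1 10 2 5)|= 4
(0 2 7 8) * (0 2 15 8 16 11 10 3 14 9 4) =(0 15 8 2 7 16 11 10 3 14 9 4) =[15, 1, 7, 14, 0, 5, 6, 16, 2, 4, 3, 10, 12, 13, 9, 8, 11]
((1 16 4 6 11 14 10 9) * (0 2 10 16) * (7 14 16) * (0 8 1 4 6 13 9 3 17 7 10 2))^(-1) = (1 8)(3 10 14 7 17)(4 9 13)(6 16 11) = [0, 8, 2, 10, 9, 5, 16, 17, 1, 13, 14, 6, 12, 4, 7, 15, 11, 3]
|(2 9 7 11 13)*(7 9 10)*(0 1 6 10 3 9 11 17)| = 30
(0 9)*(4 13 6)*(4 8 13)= (0 9)(6 8 13)= [9, 1, 2, 3, 4, 5, 8, 7, 13, 0, 10, 11, 12, 6]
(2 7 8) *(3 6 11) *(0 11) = (0 11 3 6)(2 7 8) = [11, 1, 7, 6, 4, 5, 0, 8, 2, 9, 10, 3]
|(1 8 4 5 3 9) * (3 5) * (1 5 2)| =|(1 8 4 3 9 5 2)| =7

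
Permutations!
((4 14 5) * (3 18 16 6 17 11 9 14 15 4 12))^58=(3 5 9 17 16)(6 18 12 14 11)=[0, 1, 2, 5, 4, 9, 18, 7, 8, 17, 10, 6, 14, 13, 11, 15, 3, 16, 12]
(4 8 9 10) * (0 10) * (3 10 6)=[6, 1, 2, 10, 8, 5, 3, 7, 9, 0, 4]=(0 6 3 10 4 8 9)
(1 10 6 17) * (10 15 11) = (1 15 11 10 6 17) = [0, 15, 2, 3, 4, 5, 17, 7, 8, 9, 6, 10, 12, 13, 14, 11, 16, 1]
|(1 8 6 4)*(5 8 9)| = |(1 9 5 8 6 4)| = 6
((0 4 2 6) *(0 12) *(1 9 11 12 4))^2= (0 9 12 1 11)(2 4 6)= [9, 11, 4, 3, 6, 5, 2, 7, 8, 12, 10, 0, 1]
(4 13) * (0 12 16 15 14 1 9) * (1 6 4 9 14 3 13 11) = [12, 14, 2, 13, 11, 5, 4, 7, 8, 0, 10, 1, 16, 9, 6, 3, 15] = (0 12 16 15 3 13 9)(1 14 6 4 11)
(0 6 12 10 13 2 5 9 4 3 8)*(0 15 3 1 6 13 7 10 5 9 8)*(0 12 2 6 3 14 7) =(0 13 6 2 9 4 1 3 12 5 8 15 14 7 10) =[13, 3, 9, 12, 1, 8, 2, 10, 15, 4, 0, 11, 5, 6, 7, 14]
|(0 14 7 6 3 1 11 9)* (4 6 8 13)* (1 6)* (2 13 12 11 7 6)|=|(0 14 6 3 2 13 4 1 7 8 12 11 9)|=13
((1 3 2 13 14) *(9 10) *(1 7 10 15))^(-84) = (1 10 13)(2 15 7)(3 9 14) = [0, 10, 15, 9, 4, 5, 6, 2, 8, 14, 13, 11, 12, 1, 3, 7]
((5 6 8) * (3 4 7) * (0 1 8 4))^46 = (0 7 6 8)(1 3 4 5) = [7, 3, 2, 4, 5, 1, 8, 6, 0]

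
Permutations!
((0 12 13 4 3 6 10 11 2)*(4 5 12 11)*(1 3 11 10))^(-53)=(0 4 2 10 11)(1 3 6)(5 12 13)=[4, 3, 10, 6, 2, 12, 1, 7, 8, 9, 11, 0, 13, 5]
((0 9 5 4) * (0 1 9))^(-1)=(1 4 5 9)=[0, 4, 2, 3, 5, 9, 6, 7, 8, 1]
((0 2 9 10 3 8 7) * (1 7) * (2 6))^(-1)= (0 7 1 8 3 10 9 2 6)= [7, 8, 6, 10, 4, 5, 0, 1, 3, 2, 9]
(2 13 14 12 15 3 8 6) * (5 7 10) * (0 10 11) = (0 10 5 7 11)(2 13 14 12 15 3 8 6) = [10, 1, 13, 8, 4, 7, 2, 11, 6, 9, 5, 0, 15, 14, 12, 3]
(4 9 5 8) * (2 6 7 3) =[0, 1, 6, 2, 9, 8, 7, 3, 4, 5] =(2 6 7 3)(4 9 5 8)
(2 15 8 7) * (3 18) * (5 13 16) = [0, 1, 15, 18, 4, 13, 6, 2, 7, 9, 10, 11, 12, 16, 14, 8, 5, 17, 3] = (2 15 8 7)(3 18)(5 13 16)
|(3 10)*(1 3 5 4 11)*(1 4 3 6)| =|(1 6)(3 10 5)(4 11)| =6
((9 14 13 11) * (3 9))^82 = (3 14 11 9 13) = [0, 1, 2, 14, 4, 5, 6, 7, 8, 13, 10, 9, 12, 3, 11]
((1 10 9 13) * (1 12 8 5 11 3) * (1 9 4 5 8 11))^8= [0, 1, 2, 12, 4, 5, 6, 7, 8, 11, 10, 13, 9, 3]= (3 12 9 11 13)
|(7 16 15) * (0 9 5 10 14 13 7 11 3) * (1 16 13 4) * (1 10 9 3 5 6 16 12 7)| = 12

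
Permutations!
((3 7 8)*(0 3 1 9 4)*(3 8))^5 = (9)(3 7) = [0, 1, 2, 7, 4, 5, 6, 3, 8, 9]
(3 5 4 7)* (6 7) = [0, 1, 2, 5, 6, 4, 7, 3] = (3 5 4 6 7)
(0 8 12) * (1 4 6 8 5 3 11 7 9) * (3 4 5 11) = (0 11 7 9 1 5 4 6 8 12) = [11, 5, 2, 3, 6, 4, 8, 9, 12, 1, 10, 7, 0]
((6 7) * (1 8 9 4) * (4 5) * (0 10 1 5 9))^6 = (0 1)(8 10) = [1, 0, 2, 3, 4, 5, 6, 7, 10, 9, 8]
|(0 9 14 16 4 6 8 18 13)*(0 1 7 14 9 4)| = |(0 4 6 8 18 13 1 7 14 16)| = 10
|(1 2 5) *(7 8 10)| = |(1 2 5)(7 8 10)| = 3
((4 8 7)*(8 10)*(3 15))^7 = (3 15)(4 7 8 10) = [0, 1, 2, 15, 7, 5, 6, 8, 10, 9, 4, 11, 12, 13, 14, 3]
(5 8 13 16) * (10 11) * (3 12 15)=(3 12 15)(5 8 13 16)(10 11)=[0, 1, 2, 12, 4, 8, 6, 7, 13, 9, 11, 10, 15, 16, 14, 3, 5]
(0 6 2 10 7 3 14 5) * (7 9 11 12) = (0 6 2 10 9 11 12 7 3 14 5) = [6, 1, 10, 14, 4, 0, 2, 3, 8, 11, 9, 12, 7, 13, 5]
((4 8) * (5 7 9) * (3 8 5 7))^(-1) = (3 5 4 8)(7 9) = [0, 1, 2, 5, 8, 4, 6, 9, 3, 7]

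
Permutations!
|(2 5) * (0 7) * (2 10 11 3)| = |(0 7)(2 5 10 11 3)| = 10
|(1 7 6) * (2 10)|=6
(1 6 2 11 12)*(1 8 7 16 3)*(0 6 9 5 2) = (0 6)(1 9 5 2 11 12 8 7 16 3) = [6, 9, 11, 1, 4, 2, 0, 16, 7, 5, 10, 12, 8, 13, 14, 15, 3]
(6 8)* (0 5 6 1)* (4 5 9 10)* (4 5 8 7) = (0 9 10 5 6 7 4 8 1) = [9, 0, 2, 3, 8, 6, 7, 4, 1, 10, 5]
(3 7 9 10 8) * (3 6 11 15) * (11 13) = (3 7 9 10 8 6 13 11 15) = [0, 1, 2, 7, 4, 5, 13, 9, 6, 10, 8, 15, 12, 11, 14, 3]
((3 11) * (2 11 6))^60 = (11) = [0, 1, 2, 3, 4, 5, 6, 7, 8, 9, 10, 11]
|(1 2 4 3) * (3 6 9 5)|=|(1 2 4 6 9 5 3)|=7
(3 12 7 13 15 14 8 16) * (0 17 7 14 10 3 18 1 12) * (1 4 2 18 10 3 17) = (0 1 12 14 8 16 10 17 7 13 15 3)(2 18 4) = [1, 12, 18, 0, 2, 5, 6, 13, 16, 9, 17, 11, 14, 15, 8, 3, 10, 7, 4]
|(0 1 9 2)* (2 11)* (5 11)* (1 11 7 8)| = 15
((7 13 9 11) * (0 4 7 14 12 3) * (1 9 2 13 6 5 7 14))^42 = [14, 1, 2, 4, 12, 5, 6, 7, 8, 9, 10, 11, 0, 13, 3] = (0 14 3 4 12)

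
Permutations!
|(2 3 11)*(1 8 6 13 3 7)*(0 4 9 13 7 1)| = 11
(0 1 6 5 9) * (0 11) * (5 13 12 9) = (0 1 6 13 12 9 11) = [1, 6, 2, 3, 4, 5, 13, 7, 8, 11, 10, 0, 9, 12]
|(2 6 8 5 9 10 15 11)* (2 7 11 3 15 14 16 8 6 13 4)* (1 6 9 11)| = |(1 6 9 10 14 16 8 5 11 7)(2 13 4)(3 15)| = 30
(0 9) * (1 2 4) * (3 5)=[9, 2, 4, 5, 1, 3, 6, 7, 8, 0]=(0 9)(1 2 4)(3 5)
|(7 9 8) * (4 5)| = 6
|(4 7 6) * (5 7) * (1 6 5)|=6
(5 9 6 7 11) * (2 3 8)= [0, 1, 3, 8, 4, 9, 7, 11, 2, 6, 10, 5]= (2 3 8)(5 9 6 7 11)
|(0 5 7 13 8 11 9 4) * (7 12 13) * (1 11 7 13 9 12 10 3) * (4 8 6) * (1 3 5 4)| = 8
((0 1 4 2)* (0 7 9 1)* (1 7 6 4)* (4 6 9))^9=[0, 1, 9, 3, 2, 5, 6, 4, 8, 7]=(2 9 7 4)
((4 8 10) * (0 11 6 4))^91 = (0 11 6 4 8 10) = [11, 1, 2, 3, 8, 5, 4, 7, 10, 9, 0, 6]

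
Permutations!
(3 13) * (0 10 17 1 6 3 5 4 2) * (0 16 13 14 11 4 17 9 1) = (0 10 9 1 6 3 14 11 4 2 16 13 5 17) = [10, 6, 16, 14, 2, 17, 3, 7, 8, 1, 9, 4, 12, 5, 11, 15, 13, 0]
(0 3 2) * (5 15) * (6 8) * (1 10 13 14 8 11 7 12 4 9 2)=(0 3 1 10 13 14 8 6 11 7 12 4 9 2)(5 15)=[3, 10, 0, 1, 9, 15, 11, 12, 6, 2, 13, 7, 4, 14, 8, 5]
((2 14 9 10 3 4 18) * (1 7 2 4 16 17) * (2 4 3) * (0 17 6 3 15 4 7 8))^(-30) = (18)(0 1)(2 9)(8 17)(10 14) = [1, 0, 9, 3, 4, 5, 6, 7, 17, 2, 14, 11, 12, 13, 10, 15, 16, 8, 18]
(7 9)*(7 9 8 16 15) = (7 8 16 15) = [0, 1, 2, 3, 4, 5, 6, 8, 16, 9, 10, 11, 12, 13, 14, 7, 15]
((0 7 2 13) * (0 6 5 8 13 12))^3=(0 12 2 7)(5 6 13 8)=[12, 1, 7, 3, 4, 6, 13, 0, 5, 9, 10, 11, 2, 8]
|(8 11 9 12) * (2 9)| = 5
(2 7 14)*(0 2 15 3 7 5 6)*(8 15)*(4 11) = [2, 1, 5, 7, 11, 6, 0, 14, 15, 9, 10, 4, 12, 13, 8, 3] = (0 2 5 6)(3 7 14 8 15)(4 11)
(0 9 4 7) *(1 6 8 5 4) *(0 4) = (0 9 1 6 8 5)(4 7) = [9, 6, 2, 3, 7, 0, 8, 4, 5, 1]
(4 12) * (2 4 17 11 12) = (2 4)(11 12 17) = [0, 1, 4, 3, 2, 5, 6, 7, 8, 9, 10, 12, 17, 13, 14, 15, 16, 11]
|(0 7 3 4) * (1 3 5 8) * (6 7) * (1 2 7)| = 20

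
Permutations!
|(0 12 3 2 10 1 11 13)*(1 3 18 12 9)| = |(0 9 1 11 13)(2 10 3)(12 18)| = 30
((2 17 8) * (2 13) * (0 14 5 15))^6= (0 5)(2 8)(13 17)(14 15)= [5, 1, 8, 3, 4, 0, 6, 7, 2, 9, 10, 11, 12, 17, 15, 14, 16, 13]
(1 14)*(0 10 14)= (0 10 14 1)= [10, 0, 2, 3, 4, 5, 6, 7, 8, 9, 14, 11, 12, 13, 1]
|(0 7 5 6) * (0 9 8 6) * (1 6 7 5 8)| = 6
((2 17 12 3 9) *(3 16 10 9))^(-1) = (2 9 10 16 12 17) = [0, 1, 9, 3, 4, 5, 6, 7, 8, 10, 16, 11, 17, 13, 14, 15, 12, 2]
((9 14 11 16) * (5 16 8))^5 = (5 8 11 14 9 16) = [0, 1, 2, 3, 4, 8, 6, 7, 11, 16, 10, 14, 12, 13, 9, 15, 5]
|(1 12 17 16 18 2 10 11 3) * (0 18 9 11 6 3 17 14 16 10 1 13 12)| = 20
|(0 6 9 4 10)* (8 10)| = |(0 6 9 4 8 10)| = 6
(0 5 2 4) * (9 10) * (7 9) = (0 5 2 4)(7 9 10) = [5, 1, 4, 3, 0, 2, 6, 9, 8, 10, 7]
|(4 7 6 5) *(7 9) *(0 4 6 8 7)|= 6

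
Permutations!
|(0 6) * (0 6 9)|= 2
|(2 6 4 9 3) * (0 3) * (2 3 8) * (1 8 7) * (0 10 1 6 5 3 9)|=28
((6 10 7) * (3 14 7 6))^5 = (3 7 14)(6 10) = [0, 1, 2, 7, 4, 5, 10, 14, 8, 9, 6, 11, 12, 13, 3]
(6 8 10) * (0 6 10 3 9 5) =(10)(0 6 8 3 9 5) =[6, 1, 2, 9, 4, 0, 8, 7, 3, 5, 10]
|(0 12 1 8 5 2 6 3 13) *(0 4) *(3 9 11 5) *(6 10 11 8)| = 36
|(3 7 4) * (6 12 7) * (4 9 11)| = |(3 6 12 7 9 11 4)| = 7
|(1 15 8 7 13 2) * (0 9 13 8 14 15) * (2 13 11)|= |(0 9 11 2 1)(7 8)(14 15)|= 10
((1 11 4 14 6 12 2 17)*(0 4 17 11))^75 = (0 6 11)(1 14 2)(4 12 17) = [6, 14, 1, 3, 12, 5, 11, 7, 8, 9, 10, 0, 17, 13, 2, 15, 16, 4]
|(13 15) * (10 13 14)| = 4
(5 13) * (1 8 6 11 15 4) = (1 8 6 11 15 4)(5 13) = [0, 8, 2, 3, 1, 13, 11, 7, 6, 9, 10, 15, 12, 5, 14, 4]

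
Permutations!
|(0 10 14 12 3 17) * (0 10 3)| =|(0 3 17 10 14 12)| =6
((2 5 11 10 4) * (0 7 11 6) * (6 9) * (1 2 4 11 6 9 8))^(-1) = (0 6 7)(1 8 5 2)(10 11) = [6, 8, 1, 3, 4, 2, 7, 0, 5, 9, 11, 10]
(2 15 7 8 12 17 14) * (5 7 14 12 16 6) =(2 15 14)(5 7 8 16 6)(12 17) =[0, 1, 15, 3, 4, 7, 5, 8, 16, 9, 10, 11, 17, 13, 2, 14, 6, 12]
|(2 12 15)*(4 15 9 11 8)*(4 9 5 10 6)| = |(2 12 5 10 6 4 15)(8 9 11)| = 21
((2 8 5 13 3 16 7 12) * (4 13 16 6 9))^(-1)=[0, 1, 12, 13, 9, 8, 3, 16, 2, 6, 10, 11, 7, 4, 14, 15, 5]=(2 12 7 16 5 8)(3 13 4 9 6)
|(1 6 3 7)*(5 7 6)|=6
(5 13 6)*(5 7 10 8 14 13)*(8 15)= [0, 1, 2, 3, 4, 5, 7, 10, 14, 9, 15, 11, 12, 6, 13, 8]= (6 7 10 15 8 14 13)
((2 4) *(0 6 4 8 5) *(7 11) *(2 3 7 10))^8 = (0 8 10 7 4)(2 11 3 6 5) = [8, 1, 11, 6, 0, 2, 5, 4, 10, 9, 7, 3]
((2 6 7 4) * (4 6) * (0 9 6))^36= (9)= [0, 1, 2, 3, 4, 5, 6, 7, 8, 9]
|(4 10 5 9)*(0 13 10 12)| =|(0 13 10 5 9 4 12)| =7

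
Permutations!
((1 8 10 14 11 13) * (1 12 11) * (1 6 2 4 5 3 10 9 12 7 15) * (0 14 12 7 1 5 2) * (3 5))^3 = (1 7 10 13 9 3 11 8 15 12)(2 4) = [0, 7, 4, 11, 2, 5, 6, 10, 15, 3, 13, 8, 1, 9, 14, 12]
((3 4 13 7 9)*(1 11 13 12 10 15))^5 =(1 3)(4 11)(7 10)(9 15)(12 13) =[0, 3, 2, 1, 11, 5, 6, 10, 8, 15, 7, 4, 13, 12, 14, 9]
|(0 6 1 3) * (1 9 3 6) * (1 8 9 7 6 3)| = |(0 8 9 1 3)(6 7)| = 10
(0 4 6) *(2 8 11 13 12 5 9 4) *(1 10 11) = [2, 10, 8, 3, 6, 9, 0, 7, 1, 4, 11, 13, 5, 12] = (0 2 8 1 10 11 13 12 5 9 4 6)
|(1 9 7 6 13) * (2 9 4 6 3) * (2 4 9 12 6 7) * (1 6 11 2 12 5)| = |(1 9 12 11 2 5)(3 4 7)(6 13)| = 6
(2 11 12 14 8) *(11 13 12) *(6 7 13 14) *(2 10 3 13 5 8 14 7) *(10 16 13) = [0, 1, 7, 10, 4, 8, 2, 5, 16, 9, 3, 11, 6, 12, 14, 15, 13] = (2 7 5 8 16 13 12 6)(3 10)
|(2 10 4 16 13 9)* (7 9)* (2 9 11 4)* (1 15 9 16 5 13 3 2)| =35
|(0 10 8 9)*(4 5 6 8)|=|(0 10 4 5 6 8 9)|=7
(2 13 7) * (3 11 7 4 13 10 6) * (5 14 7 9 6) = (2 10 5 14 7)(3 11 9 6)(4 13) = [0, 1, 10, 11, 13, 14, 3, 2, 8, 6, 5, 9, 12, 4, 7]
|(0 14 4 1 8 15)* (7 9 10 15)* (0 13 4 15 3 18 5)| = 13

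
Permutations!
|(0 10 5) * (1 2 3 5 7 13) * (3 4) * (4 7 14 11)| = 28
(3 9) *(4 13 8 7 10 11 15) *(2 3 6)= (2 3 9 6)(4 13 8 7 10 11 15)= [0, 1, 3, 9, 13, 5, 2, 10, 7, 6, 11, 15, 12, 8, 14, 4]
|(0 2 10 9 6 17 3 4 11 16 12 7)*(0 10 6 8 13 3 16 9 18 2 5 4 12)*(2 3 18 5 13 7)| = 63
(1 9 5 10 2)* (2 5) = [0, 9, 1, 3, 4, 10, 6, 7, 8, 2, 5] = (1 9 2)(5 10)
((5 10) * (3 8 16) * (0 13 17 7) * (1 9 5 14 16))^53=(0 13 17 7)(1 16 5 8 14 9 3 10)=[13, 16, 2, 10, 4, 8, 6, 0, 14, 3, 1, 11, 12, 17, 9, 15, 5, 7]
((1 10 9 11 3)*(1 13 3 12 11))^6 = (13) = [0, 1, 2, 3, 4, 5, 6, 7, 8, 9, 10, 11, 12, 13]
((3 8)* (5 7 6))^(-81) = (3 8) = [0, 1, 2, 8, 4, 5, 6, 7, 3]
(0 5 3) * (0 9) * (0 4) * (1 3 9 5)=(0 1 3 5 9 4)=[1, 3, 2, 5, 0, 9, 6, 7, 8, 4]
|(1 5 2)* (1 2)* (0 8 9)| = 6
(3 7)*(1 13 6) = (1 13 6)(3 7) = [0, 13, 2, 7, 4, 5, 1, 3, 8, 9, 10, 11, 12, 6]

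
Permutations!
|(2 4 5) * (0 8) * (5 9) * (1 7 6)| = |(0 8)(1 7 6)(2 4 9 5)| = 12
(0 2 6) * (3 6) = [2, 1, 3, 6, 4, 5, 0] = (0 2 3 6)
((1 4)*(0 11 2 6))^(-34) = [2, 1, 0, 3, 4, 5, 11, 7, 8, 9, 10, 6] = (0 2)(6 11)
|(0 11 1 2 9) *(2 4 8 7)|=|(0 11 1 4 8 7 2 9)|=8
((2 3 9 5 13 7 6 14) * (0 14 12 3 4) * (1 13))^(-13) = [4, 6, 14, 1, 2, 7, 9, 3, 8, 13, 10, 11, 5, 12, 0] = (0 4 2 14)(1 6 9 13 12 5 7 3)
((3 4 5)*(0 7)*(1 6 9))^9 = (9)(0 7) = [7, 1, 2, 3, 4, 5, 6, 0, 8, 9]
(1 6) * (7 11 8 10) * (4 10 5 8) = (1 6)(4 10 7 11)(5 8) = [0, 6, 2, 3, 10, 8, 1, 11, 5, 9, 7, 4]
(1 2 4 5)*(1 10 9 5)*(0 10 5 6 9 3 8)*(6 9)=(0 10 3 8)(1 2 4)=[10, 2, 4, 8, 1, 5, 6, 7, 0, 9, 3]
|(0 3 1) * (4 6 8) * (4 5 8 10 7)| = 12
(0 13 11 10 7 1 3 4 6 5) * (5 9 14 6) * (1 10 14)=(0 13 11 14 6 9 1 3 4 5)(7 10)=[13, 3, 2, 4, 5, 0, 9, 10, 8, 1, 7, 14, 12, 11, 6]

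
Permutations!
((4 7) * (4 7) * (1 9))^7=[0, 9, 2, 3, 4, 5, 6, 7, 8, 1]=(1 9)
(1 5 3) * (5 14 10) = (1 14 10 5 3) = [0, 14, 2, 1, 4, 3, 6, 7, 8, 9, 5, 11, 12, 13, 10]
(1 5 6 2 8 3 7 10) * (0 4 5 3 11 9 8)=[4, 3, 0, 7, 5, 6, 2, 10, 11, 8, 1, 9]=(0 4 5 6 2)(1 3 7 10)(8 11 9)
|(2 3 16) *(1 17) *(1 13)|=3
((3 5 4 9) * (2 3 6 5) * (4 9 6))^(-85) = (2 3)(4 9 5 6) = [0, 1, 3, 2, 9, 6, 4, 7, 8, 5]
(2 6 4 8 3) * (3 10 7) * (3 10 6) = (2 3)(4 8 6)(7 10) = [0, 1, 3, 2, 8, 5, 4, 10, 6, 9, 7]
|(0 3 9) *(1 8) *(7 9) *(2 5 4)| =|(0 3 7 9)(1 8)(2 5 4)| =12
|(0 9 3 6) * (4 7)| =4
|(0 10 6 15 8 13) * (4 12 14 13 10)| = 20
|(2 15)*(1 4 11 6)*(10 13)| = 4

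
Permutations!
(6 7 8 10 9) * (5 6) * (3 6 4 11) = (3 6 7 8 10 9 5 4 11) = [0, 1, 2, 6, 11, 4, 7, 8, 10, 5, 9, 3]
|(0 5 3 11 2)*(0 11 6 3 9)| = 6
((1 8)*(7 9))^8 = (9) = [0, 1, 2, 3, 4, 5, 6, 7, 8, 9]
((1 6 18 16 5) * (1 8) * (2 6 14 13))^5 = [0, 18, 8, 3, 4, 2, 1, 7, 6, 9, 10, 11, 12, 5, 16, 15, 13, 17, 14] = (1 18 14 16 13 5 2 8 6)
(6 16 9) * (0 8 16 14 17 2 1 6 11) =(0 8 16 9 11)(1 6 14 17 2) =[8, 6, 1, 3, 4, 5, 14, 7, 16, 11, 10, 0, 12, 13, 17, 15, 9, 2]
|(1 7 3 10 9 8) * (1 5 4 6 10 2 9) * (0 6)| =11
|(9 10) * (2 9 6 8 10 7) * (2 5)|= |(2 9 7 5)(6 8 10)|= 12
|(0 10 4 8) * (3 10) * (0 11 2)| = |(0 3 10 4 8 11 2)| = 7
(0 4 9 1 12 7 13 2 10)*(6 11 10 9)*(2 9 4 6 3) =(0 6 11 10)(1 12 7 13 9)(2 4 3) =[6, 12, 4, 2, 3, 5, 11, 13, 8, 1, 0, 10, 7, 9]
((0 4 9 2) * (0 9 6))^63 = (2 9) = [0, 1, 9, 3, 4, 5, 6, 7, 8, 2]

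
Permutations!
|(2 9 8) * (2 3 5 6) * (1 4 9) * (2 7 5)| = 6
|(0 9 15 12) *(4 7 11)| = 12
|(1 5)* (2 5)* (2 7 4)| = |(1 7 4 2 5)| = 5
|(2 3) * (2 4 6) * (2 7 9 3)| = 5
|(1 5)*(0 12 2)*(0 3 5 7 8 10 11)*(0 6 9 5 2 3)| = |(0 12 3 2)(1 7 8 10 11 6 9 5)| = 8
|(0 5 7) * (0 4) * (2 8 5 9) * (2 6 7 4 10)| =9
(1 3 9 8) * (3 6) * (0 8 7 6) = [8, 0, 2, 9, 4, 5, 3, 6, 1, 7] = (0 8 1)(3 9 7 6)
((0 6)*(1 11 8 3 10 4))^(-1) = (0 6)(1 4 10 3 8 11) = [6, 4, 2, 8, 10, 5, 0, 7, 11, 9, 3, 1]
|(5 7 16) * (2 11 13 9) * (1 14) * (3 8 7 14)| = 28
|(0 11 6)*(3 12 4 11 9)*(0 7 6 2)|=|(0 9 3 12 4 11 2)(6 7)|=14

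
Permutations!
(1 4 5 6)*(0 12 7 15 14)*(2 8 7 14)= (0 12 14)(1 4 5 6)(2 8 7 15)= [12, 4, 8, 3, 5, 6, 1, 15, 7, 9, 10, 11, 14, 13, 0, 2]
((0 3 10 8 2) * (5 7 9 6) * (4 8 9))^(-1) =(0 2 8 4 7 5 6 9 10 3) =[2, 1, 8, 0, 7, 6, 9, 5, 4, 10, 3]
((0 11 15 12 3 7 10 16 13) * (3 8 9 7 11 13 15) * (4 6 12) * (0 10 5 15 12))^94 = [4, 1, 2, 3, 5, 9, 15, 8, 16, 12, 0, 11, 10, 6, 14, 7, 13] = (0 4 5 9 12 10)(6 15 7 8 16 13)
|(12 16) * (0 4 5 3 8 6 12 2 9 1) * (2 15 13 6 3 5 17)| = |(0 4 17 2 9 1)(3 8)(6 12 16 15 13)| = 30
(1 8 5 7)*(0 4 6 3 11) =(0 4 6 3 11)(1 8 5 7) =[4, 8, 2, 11, 6, 7, 3, 1, 5, 9, 10, 0]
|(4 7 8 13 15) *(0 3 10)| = |(0 3 10)(4 7 8 13 15)| = 15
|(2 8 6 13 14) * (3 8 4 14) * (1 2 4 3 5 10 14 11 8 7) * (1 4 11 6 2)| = |(2 3 7 4 6 13 5 10 14 11 8)| = 11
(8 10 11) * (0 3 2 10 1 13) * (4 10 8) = (0 3 2 8 1 13)(4 10 11) = [3, 13, 8, 2, 10, 5, 6, 7, 1, 9, 11, 4, 12, 0]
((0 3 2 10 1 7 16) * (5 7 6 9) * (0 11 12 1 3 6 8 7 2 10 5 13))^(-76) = (1 7 11)(8 16 12) = [0, 7, 2, 3, 4, 5, 6, 11, 16, 9, 10, 1, 8, 13, 14, 15, 12]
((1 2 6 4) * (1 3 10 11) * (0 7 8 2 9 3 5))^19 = [4, 11, 7, 9, 2, 6, 8, 5, 0, 1, 3, 10] = (0 4 2 7 5 6 8)(1 11 10 3 9)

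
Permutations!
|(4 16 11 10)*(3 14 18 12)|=|(3 14 18 12)(4 16 11 10)|=4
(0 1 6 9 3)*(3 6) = [1, 3, 2, 0, 4, 5, 9, 7, 8, 6] = (0 1 3)(6 9)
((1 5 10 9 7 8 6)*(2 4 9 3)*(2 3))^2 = (1 10 4 7 6 5 2 9 8) = [0, 10, 9, 3, 7, 2, 5, 6, 1, 8, 4]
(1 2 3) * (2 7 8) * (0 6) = (0 6)(1 7 8 2 3) = [6, 7, 3, 1, 4, 5, 0, 8, 2]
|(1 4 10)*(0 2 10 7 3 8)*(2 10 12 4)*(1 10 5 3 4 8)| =|(0 5 3 1 2 12 8)(4 7)| =14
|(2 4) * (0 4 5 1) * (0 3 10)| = 7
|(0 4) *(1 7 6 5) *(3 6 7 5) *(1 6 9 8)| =|(0 4)(1 5 6 3 9 8)| =6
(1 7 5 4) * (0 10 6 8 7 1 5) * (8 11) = [10, 1, 2, 3, 5, 4, 11, 0, 7, 9, 6, 8] = (0 10 6 11 8 7)(4 5)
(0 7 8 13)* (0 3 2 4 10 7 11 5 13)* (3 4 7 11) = (0 3 2 7 8)(4 10 11 5 13) = [3, 1, 7, 2, 10, 13, 6, 8, 0, 9, 11, 5, 12, 4]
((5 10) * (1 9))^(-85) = [0, 9, 2, 3, 4, 10, 6, 7, 8, 1, 5] = (1 9)(5 10)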